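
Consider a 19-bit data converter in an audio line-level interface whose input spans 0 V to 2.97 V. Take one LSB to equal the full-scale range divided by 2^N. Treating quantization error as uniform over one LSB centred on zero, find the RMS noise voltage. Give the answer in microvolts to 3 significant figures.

1.64 µV

Range is 2.97 V.
LSB = 2.97 V / 2^19 = 5.6648 µV.
σ_q = LSB/√12 = 5.6648 µV/3.4641 = 1.64 µV.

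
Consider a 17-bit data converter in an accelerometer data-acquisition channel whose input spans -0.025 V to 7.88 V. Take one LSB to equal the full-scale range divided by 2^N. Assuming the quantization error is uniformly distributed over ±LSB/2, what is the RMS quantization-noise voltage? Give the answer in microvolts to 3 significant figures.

Span: 7.88 V − (-0.025 V) = 7.905 V.
LSB = 7.905 V / 2^17 = 60.310 µV.
V_rms = LSB/√12 = 60.310 µV / √12 = 17.4 µV.

17.4 µV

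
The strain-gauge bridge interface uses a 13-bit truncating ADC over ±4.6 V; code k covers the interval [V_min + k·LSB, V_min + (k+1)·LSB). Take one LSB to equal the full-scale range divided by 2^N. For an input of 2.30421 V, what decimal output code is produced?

6147

The full-scale span is 4.6 − (-4.6) = 9.2 V. LSB = 9.2 V / 2^13 ≈ 1.123 mV.
(V_in − V_min) × 2^13/range = (2.30421 − (-4.6)) × 8192/9.2 = 6147.749.
Floor → code = 6147.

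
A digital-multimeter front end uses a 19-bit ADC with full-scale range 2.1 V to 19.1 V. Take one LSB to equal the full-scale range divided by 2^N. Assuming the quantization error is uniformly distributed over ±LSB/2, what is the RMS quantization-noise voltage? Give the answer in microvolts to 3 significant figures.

Range = 19.1 − (2.1) = 17 V.
LSB = 17 V ÷ 2^19 = 17/524288 V = 32.425 µV.
For a uniform distribution on [−LSB/2, +LSB/2], V_rms = LSB/√12 = 32.425 µV/3.4641 = 9.36 µV.

9.36 µV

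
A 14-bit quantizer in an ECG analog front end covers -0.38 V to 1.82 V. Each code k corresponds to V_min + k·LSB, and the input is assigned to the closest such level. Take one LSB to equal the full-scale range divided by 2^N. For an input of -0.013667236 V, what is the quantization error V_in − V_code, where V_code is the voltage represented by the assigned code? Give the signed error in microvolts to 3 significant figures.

+24.2 µV

Range = 1.82 − (-0.38) = 2.2 V. LSB = 2.2 V / 2^14 ≈ 134.3 µV.
Position in LSBs: (-0.013667236 − (-0.38)) × 16384/2.2 = 2728.1800; rounding gives k = 2728.
V_code = V_min + k × range/2^14 = -0.38 + 2728 × 2.2/16384 = -0.013691406250 V.
V_in − V_code = -0.013667236 − (-0.013691406250) = +24.2 µV.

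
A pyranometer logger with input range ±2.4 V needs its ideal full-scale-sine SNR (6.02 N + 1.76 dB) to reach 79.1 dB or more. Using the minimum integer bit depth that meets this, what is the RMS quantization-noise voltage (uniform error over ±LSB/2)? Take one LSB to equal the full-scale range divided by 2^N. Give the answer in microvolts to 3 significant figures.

Range = 2.4 − (-2.4) = 4.8 V.
Required N = ⌈(79.1 − 1.76)/6.02⌉ = ⌈12.847⌉ = 13.
LSB = 4.8 V ÷ 2^13 = 4.8/8192 V = 0.58594 mV.
V_rms = LSB/√12 = 169 µV.

169 µV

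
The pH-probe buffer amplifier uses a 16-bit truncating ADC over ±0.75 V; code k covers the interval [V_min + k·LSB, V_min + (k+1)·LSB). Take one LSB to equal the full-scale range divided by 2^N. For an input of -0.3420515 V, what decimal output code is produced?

17823

Range = 0.75 − (-0.75) = 1.5 V. LSB = 1.5 V / 2^16 ≈ 22.89 µV.
V_in − V_min = -0.3420515 − (-0.75) = 0.4079485 V.
Divide by LSB: 0.4079485 × 65536/1.5 = 17823.5419.
Truncating gives code 17823.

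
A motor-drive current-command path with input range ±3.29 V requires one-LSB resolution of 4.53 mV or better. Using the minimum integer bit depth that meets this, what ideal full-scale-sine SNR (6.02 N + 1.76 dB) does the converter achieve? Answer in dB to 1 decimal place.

Range = 3.29 − (-3.29) = 6.58 V.
6.58 V / 4.53 mV = 1453. Since 2^10 = 1024 and 2^11 = 2048, N = 11.
6.02(11) + 1.76 = 67.98 dB.

68.0 dB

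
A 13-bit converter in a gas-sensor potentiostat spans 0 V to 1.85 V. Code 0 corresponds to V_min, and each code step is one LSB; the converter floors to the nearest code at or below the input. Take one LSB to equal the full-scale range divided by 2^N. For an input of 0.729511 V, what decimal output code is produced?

3230

Range is 1.85 V. LSB = 1.85 V / 2^13 ≈ 225.8 µV.
code = ⌊(V_in − V_min)/LSB⌋ = ⌊(V_in − V_min) × 2^13 / range⌋
     = ⌊(0.729511 − (0)) × 8192 / 1.85⌋ = ⌊0.729511 × 8192/1.85⌋
     = ⌊3230.354⌋ = 3230.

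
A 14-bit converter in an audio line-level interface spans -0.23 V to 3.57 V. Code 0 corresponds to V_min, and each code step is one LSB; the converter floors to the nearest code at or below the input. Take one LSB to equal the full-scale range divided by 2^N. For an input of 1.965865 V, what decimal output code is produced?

9467

The full-scale span is 3.57 − (-0.23) = 3.8 V. LSB = 3.8 V / 2^14 ≈ 231.9 µV.
V_in − V_min = 1.965865 − (-0.23) = 2.195865 V.
Divide by LSB: 2.195865 × 16384/3.8 = 9467.6453.
Truncating gives code 9467.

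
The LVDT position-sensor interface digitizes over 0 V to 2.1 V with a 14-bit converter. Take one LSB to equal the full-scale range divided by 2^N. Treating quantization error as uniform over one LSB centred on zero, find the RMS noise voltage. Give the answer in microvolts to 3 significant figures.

V_FS = 2.1 V.
LSB = 2.1 V ÷ 2^14 = 2.1/16384 V = 128.17 µV.
V_rms = LSB/√12 = 128.17 µV / √12 = 37.0 µV.

37.0 µV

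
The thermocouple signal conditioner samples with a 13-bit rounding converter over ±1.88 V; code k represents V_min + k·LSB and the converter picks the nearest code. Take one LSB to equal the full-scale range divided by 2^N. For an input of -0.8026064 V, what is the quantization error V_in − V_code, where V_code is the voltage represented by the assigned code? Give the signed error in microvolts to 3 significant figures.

+157 µV

Span: 1.88 V − (-1.88 V) = 3.76 V. LSB = 3.76 V / 2^13 ≈ 459.0 µV.
(V_in − V_min)/LSB = (-0.8026064 − (-1.88)) × 8192/3.76 = 2347.3427 → nearest code k = 2347.
Reconstructed level: -1.88 + 2347 × 3.76/8192 V = -0.8027636719 V.
Error = V_in − V_code = -0.8026064 − (-0.8027636719) = +157 µV.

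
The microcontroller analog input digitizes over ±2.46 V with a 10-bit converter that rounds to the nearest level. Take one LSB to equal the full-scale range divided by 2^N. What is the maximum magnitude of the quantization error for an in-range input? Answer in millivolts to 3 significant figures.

Range = 2.46 − (-2.46) = 4.92 V.
Step size = 4.92/1024 V = 4.8047 mV.
|e|_max = LSB/2 = 2.40 mV.

2.40 mV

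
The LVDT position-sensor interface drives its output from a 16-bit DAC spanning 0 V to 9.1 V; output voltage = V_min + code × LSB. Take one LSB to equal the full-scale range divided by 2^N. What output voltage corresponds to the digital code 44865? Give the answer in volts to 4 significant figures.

V_FS = 9.1 V. LSB = 9.1 V / 2^16.
V_out = V_min + code × LSB = 0 V + 44865 × 9.1 V / 65536
      = 0 V + 6.22973 V = 6.22973 V.

6.230 V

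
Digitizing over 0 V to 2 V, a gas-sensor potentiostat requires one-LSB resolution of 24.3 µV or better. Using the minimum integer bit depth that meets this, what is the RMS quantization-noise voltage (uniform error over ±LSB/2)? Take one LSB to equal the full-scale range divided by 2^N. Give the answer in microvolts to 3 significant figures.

V_FS = 2 V.
Levels needed ≥ 2/24.3 µV = 82300. 2^17 = 131072 suffices, so N_min = 17.
Step size = 2/131072 V = 15.259 µV.
V_rms = LSB/√12 = 4.40 µV.

4.40 µV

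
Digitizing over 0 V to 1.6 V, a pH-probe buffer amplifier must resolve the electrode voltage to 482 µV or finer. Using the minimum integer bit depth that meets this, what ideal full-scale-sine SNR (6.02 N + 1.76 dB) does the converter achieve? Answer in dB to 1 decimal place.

74.0 dB

V_FS = 1.6 V.
Need 2^N ≥ 1.6 V / 482 µV = 3320 → N_min = 12.
Ideal SNR at N = 12: 6.02·12 + 1.76 = 74.0 dB.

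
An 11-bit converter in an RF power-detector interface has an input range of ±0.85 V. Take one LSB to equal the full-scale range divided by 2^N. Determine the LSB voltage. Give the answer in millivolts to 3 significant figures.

0.830 mV

Span: 0.85 V − (-0.85 V) = 1.7 V.
There are 2^11 = 2048 steps.
One LSB is 1.7 V / 2048 = 0.830 mV.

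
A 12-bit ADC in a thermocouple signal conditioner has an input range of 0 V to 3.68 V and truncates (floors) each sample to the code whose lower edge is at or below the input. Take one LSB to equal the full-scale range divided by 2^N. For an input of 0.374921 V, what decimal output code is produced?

417

V_FS = 3.68 V. LSB = 3.68 V / 2^12 ≈ 0.8984 mV.
code = ⌊(V_in − V_min)/LSB⌋ = ⌊(V_in − V_min) × 2^12 / range⌋
     = ⌊(0.374921 − (0)) × 4096 / 3.68⌋ = ⌊0.374921 × 4096/3.68⌋
     = ⌊417.303⌋ = 417.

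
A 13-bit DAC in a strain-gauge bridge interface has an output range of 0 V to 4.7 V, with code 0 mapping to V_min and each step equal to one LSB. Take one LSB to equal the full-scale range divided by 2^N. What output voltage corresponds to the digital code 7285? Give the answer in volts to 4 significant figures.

4.180 V

V_FS = 4.7 V. LSB = 4.7 V / 2^13.
Output = V_min + (7285/8192) × range = 0 + 0.889282 × 4.7 V
      = 0 V + 4.17963 V = 4.17963 V.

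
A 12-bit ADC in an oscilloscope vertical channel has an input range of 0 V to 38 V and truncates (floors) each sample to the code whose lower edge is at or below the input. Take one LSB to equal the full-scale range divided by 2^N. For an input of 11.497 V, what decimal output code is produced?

1239

Span = 38 V. LSB = 38 V / 2^12 ≈ 9.277 mV.
V_in − V_min = 11.497 − (0) = 11.497 V.
Divide by LSB: 11.497 × 4096/38 = 1239.2556.
Truncating gives code 1239.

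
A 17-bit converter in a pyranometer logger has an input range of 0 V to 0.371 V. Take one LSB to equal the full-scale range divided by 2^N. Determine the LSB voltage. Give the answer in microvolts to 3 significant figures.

2.83 µV

Span = 0.371 V.
Number of codes = 2^17 = 131072.
Step size = 0.371/131072 V = 2.83 µV.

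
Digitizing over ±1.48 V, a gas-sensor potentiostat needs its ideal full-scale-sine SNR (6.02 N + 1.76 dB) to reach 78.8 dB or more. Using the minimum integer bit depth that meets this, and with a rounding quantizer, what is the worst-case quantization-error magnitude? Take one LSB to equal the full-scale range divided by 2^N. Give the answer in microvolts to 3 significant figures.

181 µV

Range = 1.48 − (-1.48) = 2.96 V.
Required N = ⌈(78.8 − 1.76)/6.02⌉ = ⌈12.797⌉ = 13.
LSB = 2.96 V ÷ 2^13 = 2.96/8192 V = 361.33 µV.
|e|_max = LSB/2 = 181 µV.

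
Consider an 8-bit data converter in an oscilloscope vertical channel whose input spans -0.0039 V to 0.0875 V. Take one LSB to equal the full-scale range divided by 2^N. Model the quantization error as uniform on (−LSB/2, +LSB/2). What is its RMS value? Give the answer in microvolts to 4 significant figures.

103.1 µV

Full-scale range = 0.0875 V − (-0.0039 V) = 0.0914 V.
Step size = 0.0914/256 V = 357.031 µV.
σ_q = LSB/√12 = 357.031 µV/3.4641 = 103.1 µV.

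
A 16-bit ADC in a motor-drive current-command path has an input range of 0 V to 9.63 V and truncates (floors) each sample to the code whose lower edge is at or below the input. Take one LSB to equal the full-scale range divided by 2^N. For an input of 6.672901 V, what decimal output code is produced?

45411

V_FS = 9.63 V. LSB = 9.63 V / 2^16 ≈ 146.9 µV.
code = ⌊(V_in − V_min)/LSB⌋ = ⌊(V_in − V_min) × 2^16 / range⌋
     = ⌊(6.672901 − (0)) × 65536 / 9.63⌋ = ⌊6.672901 × 65536/9.63⌋
     = ⌊45411.759⌋ = 45411.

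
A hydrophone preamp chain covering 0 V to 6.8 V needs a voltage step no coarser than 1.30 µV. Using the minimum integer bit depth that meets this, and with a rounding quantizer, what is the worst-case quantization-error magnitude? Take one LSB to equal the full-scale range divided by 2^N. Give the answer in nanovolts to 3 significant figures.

Range is 6.8 V.
Levels needed ≥ 6.8/1.30 µV = 5.231e6. 2^23 = 8388608 suffices, so N_min = 23.
LSB = 6.8 V ÷ 2^23 = 6.8/8388608 V = 0.81062 µV.
Half an LSB is 405 nV.

405 nV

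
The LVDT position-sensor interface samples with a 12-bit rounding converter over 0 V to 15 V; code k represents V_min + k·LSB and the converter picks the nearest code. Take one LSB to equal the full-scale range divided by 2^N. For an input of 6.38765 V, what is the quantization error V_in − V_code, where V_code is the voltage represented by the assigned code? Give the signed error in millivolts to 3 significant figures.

+0.931 mV

Span = 15 V. LSB = 15 V / 2^12 ≈ 3.662 mV.
Position in LSBs: (6.38765 − (0)) × 4096/15 = 1744.2543; rounding gives k = 1744.
Reconstructed level: 0 + 1744 × 15/4096 V = 6.386718750 V.
V_in − V_code = 6.38765 − (6.386718750) = +0.931 mV.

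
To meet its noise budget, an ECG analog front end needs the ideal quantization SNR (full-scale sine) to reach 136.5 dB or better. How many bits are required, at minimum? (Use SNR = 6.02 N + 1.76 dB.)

23 bits

N ≥ (136.5 − 1.76)/6.02 = 22.382 → N_min = 23.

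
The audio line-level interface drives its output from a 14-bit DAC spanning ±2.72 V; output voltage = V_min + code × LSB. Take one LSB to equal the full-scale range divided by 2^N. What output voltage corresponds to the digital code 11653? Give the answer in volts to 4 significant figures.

1.149 V

Span: 2.72 V − (-2.72 V) = 5.44 V. LSB = 5.44 V / 2^14.
V_out = -2.72 + 11653 × (5.44/16384) V
      = -2.72 V + 3.86916 V = 1.14916 V.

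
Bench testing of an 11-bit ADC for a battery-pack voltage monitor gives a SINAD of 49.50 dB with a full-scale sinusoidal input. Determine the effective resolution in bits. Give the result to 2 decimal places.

7.93 bits

(49.50 − 1.76) / 6.02 = 47.74/6.02 = 7.9302 effective bits.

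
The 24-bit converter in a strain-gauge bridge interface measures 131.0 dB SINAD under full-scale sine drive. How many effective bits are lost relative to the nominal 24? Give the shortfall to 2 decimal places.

2.53 bits

Effective bits = (131.0 − 1.76)/6.02 = 21.4684.
Shortfall = 24 − 21.4684 = 2.5316 bits.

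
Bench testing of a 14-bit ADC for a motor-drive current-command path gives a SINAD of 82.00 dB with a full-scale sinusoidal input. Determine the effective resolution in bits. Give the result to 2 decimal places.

13.33 bits

(82.00 − 1.76) / 6.02 = 80.24/6.02 = 13.3289 effective bits.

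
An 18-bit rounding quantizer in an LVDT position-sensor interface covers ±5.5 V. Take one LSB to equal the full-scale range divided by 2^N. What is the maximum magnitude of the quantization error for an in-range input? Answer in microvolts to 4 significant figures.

20.98 µV

Full-scale range = 5.5 V − (-5.5 V) = 11 V.
LSB = 11 V / 2^18 = 41.9617 µV.
|e|_max = LSB/2 = 20.98 µV.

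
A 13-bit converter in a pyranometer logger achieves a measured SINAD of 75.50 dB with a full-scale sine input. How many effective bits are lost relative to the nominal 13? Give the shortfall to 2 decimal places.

0.75 bits

Effective bits = (75.50 − 1.76)/6.02 = 12.2492.
13 − 12.2492 = 0.75 bits below nominal.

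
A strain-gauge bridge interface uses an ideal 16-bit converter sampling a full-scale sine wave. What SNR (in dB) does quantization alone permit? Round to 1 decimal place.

6.02(16) + 1.76 = 96.32 + 1.76 = 98.08 dB.

98.1 dB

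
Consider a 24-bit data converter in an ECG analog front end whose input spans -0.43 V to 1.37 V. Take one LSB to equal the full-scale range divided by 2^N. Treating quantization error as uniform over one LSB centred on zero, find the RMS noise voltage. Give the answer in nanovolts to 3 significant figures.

Span: 1.37 V − (-0.43 V) = 1.8 V.
LSB = 1.8 V / 2^24 = 107.29 nV.
For a uniform distribution on [−LSB/2, +LSB/2], V_rms = LSB/√12 = 107.29 nV/3.4641 = 31.0 nV.

31.0 nV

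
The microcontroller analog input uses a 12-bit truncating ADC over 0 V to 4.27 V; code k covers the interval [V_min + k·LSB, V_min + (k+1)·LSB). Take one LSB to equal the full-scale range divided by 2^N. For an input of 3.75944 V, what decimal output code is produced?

3606

Full-scale range = 4.27 V. LSB = 4.27 V / 2^12 ≈ 1.042 mV.
code = ⌊(V_in − V_min)/LSB⌋ = ⌊(V_in − V_min) × 2^12 / range⌋
     = ⌊(3.75944 − (0)) × 4096 / 4.27⌋ = ⌊3.75944 × 4096/4.27⌋
     = ⌊3606.245⌋ = 3606.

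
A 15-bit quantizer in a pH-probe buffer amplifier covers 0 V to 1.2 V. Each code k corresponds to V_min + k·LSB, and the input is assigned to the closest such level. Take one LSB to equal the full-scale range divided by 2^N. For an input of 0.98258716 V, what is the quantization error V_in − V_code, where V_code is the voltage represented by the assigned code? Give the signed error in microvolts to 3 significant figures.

V_FS = 1.2 V. LSB = 1.2 V / 2^15 ≈ 36.62 µV.
(0.98258716 − (0)) / LSB = 0.98258716 × 32768/1.2 = 26831.1800. Nearest integer: k = 26831.
V_code = V_min + k × range/2^15 = 0 + 26831 × 1.2/32768 = 0.98258056641 V.
V_in − V_code = 0.98258716 − (0.98258056641) = +6.59 µV.

+6.59 µV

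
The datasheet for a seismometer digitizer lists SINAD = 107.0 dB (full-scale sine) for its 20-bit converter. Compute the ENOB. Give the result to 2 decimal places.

17.48 bits

ENOB = (107.0 − 1.76)/6.02 = 17.4817 bits.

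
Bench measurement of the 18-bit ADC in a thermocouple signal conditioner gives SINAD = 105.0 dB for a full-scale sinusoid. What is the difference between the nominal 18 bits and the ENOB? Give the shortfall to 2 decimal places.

Effective bits = (105.0 − 1.76)/6.02 = 17.1495.
Shortfall = 18 − 17.1495 = 0.8505 bits.

0.85 bits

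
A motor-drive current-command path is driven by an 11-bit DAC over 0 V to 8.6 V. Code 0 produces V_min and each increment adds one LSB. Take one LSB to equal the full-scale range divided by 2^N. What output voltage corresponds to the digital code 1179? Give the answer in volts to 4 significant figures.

4.951 V

Full-scale range = 8.6 V. LSB = 8.6 V / 2^11.
Output = V_min + (1179/2048) × range = 0 + 0.575684 × 8.6 V
      = 0 V + 4.95088 V = 4.95088 V.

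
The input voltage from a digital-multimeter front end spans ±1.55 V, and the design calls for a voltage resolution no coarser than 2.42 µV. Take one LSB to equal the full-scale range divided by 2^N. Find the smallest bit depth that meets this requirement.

21 bits

The full-scale span is 1.55 − (-1.55) = 3.1 V.
3.1 V / 2.42 µV = 1.281e6. Since 2^20 = 1048576 and 2^21 = 2097152, N = 21.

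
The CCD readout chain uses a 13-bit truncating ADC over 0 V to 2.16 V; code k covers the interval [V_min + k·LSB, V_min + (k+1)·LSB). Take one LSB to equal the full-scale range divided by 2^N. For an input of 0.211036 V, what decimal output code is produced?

800

Span = 2.16 V. LSB = 2.16 V / 2^13 ≈ 263.7 µV.
code = ⌊(V_in − V_min)/LSB⌋ = ⌊(V_in − V_min) × 2^13 / range⌋
     = ⌊(0.211036 − (0)) × 8192 / 2.16⌋ = ⌊0.211036 × 8192/2.16⌋
     = ⌊800.374⌋ = 800.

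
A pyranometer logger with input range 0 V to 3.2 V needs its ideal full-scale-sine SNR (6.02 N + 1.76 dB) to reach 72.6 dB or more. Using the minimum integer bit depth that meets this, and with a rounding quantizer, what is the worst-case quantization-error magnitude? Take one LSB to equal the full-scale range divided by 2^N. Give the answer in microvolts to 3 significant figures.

391 µV

Span = 3.2 V.
6.02 N + 1.76 ≥ 72.6 gives N ≥ 11.767, so the minimum integer is 12.
One LSB is 3.2 V / 4096 = 0.78125 mV.
|e|_max = LSB/2 = 391 µV.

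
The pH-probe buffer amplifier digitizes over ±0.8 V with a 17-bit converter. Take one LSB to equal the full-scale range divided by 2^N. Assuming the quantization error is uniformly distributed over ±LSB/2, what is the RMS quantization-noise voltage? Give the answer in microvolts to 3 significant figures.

3.52 µV

Range = 0.8 − (-0.8) = 1.6 V.
LSB = 1.6 V / 2^17 = 12.207 µV.
V_rms = LSB/√12 = 12.207 µV / √12 = 3.52 µV.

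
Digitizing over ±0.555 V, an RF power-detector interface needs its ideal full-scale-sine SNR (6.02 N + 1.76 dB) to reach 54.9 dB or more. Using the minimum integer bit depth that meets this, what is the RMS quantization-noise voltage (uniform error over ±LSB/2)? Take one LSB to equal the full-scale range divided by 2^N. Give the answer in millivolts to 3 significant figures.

Range = 0.555 − (-0.555) = 1.11 V.
6.02 N + 1.76 ≥ 54.9 gives N ≥ 8.827, so the minimum integer is 9.
One LSB is 1.11 V / 512 = 2.1680 mV.
V_rms = LSB/√12 = 0.626 mV.

0.626 mV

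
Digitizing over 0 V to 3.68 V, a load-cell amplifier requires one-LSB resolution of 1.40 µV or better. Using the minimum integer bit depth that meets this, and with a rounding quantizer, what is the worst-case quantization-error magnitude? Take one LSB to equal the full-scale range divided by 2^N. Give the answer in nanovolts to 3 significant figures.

439 nV

Range is 3.68 V.
Levels needed ≥ 3.68/1.40 µV = 2.629e6. 2^22 = 4194304 suffices, so N_min = 22.
One LSB is 3.68 V / 4194304 = 0.87738 µV.
|e|_max = LSB/2 = 439 nV.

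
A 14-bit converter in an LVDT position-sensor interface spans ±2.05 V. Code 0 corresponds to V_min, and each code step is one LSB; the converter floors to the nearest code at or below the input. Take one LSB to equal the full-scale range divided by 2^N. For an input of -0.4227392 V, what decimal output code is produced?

Span: 2.05 V − (-2.05 V) = 4.1 V. LSB = 4.1 V / 2^14 ≈ 250.2 µV.
(V_in − V_min) × 2^14/range = (-0.4227392 − (-2.05)) × 16384/4.1 = 6502.693.
Floor → code = 6502.

6502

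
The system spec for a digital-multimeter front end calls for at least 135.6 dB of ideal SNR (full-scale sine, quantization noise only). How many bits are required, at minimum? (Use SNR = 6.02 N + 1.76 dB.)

6.02 N + 1.76 ≥ 135.6 gives N ≥ 22.233, so the minimum integer is 23.

23 bits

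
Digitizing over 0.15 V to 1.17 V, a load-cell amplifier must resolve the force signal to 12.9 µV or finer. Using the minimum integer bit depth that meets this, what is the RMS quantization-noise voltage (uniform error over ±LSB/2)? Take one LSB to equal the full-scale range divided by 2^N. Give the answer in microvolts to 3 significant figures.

2.25 µV

Full-scale range = 1.17 V − (0.15 V) = 1.02 V.
Required number of levels: 1.02/12.9 µV = 79070; smallest N with 2^N ≥ that is 17.
LSB = 1.02 V / 2^17 = 7.7820 µV.
RMS noise = LSB/√12 = 2.25 µV.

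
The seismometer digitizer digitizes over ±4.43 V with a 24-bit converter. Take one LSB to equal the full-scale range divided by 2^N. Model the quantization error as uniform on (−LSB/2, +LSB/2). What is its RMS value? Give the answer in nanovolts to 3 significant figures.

The full-scale span is 4.43 − (-4.43) = 8.86 V.
LSB = 8.86 V ÷ 2^24 = 8.86/16777216 V = 0.52810 µV.
V_rms = LSB/√12 = 0.52810 µV / √12 = 152 nV.

152 nV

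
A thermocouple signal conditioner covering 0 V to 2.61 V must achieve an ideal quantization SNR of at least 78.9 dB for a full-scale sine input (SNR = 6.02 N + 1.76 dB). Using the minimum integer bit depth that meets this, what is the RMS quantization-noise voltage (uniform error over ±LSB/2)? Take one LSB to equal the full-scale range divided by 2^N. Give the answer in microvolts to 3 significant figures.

Span = 2.61 V.
Required N = ⌈(78.9 − 1.76)/6.02⌉ = ⌈12.814⌉ = 13.
LSB = 2.61 V ÷ 2^13 = 2.61/8192 V = 318.60 µV.
σ_q = LSB/√12 = 318.60 µV/3.4641 = 92.0 µV.

92.0 µV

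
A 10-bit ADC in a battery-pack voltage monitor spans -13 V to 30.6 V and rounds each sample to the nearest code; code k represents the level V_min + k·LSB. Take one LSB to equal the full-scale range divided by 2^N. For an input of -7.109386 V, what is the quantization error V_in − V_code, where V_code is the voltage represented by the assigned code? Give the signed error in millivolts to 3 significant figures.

+14.8 mV

Span: 30.6 V − (-13 V) = 43.6 V. LSB = 43.6 V / 2^10 ≈ 42.58 mV.
Position in LSBs: (-7.109386 − (-13)) × 1024/43.6 = 138.3484; rounding gives k = 138.
V_code = V_min + k × range/2^10 = -13 + 138 × 43.6/1024 = -7.124218750 V.
Error = V_in − V_code = -7.109386 − (-7.124218750) = +14.8 mV.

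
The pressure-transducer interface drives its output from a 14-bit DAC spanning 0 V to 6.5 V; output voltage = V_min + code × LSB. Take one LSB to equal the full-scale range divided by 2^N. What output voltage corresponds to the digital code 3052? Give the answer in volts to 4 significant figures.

1.211 V

V_FS = 6.5 V. LSB = 6.5 V / 2^14.
Output = V_min + (3052/16384) × range = 0 + 0.186279 × 6.5 V
      = 0 + 1.21082 = 1.21082 V.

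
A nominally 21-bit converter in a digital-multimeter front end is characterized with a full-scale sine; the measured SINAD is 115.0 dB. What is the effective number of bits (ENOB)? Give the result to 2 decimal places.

18.81 bits

ENOB = (115.0 − 1.76)/6.02 = 18.8106 bits.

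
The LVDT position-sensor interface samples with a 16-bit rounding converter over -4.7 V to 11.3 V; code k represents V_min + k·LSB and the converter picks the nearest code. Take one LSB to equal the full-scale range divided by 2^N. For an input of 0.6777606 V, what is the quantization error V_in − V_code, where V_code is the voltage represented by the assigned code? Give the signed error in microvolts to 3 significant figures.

+75.1 µV

Span: 11.3 V − (-4.7 V) = 16 V. LSB = 16 V / 2^16 ≈ 244.1 µV.
Position in LSBs: (0.6777606 − (-4.7)) × 65536/16 = 22027.3074; rounding gives k = 22027.
Reconstructed level: -4.7 + 22027 × 16/65536 V = 0.67768554688 V.
V_in − V_code = 0.6777606 − (0.67768554688) = +75.1 µV.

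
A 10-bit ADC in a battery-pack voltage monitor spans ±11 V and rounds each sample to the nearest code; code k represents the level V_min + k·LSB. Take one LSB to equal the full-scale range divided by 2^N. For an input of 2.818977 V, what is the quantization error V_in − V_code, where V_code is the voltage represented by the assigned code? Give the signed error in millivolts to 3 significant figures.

+4.52 mV

The full-scale span is 11 − (-11) = 22 V. LSB = 22 V / 2^10 ≈ 21.48 mV.
(2.818977 − (-11)) / LSB = 13.818977 × 1024/22 = 643.2106. Nearest integer: k = 643.
V_code = V_min + k × range/2^10 = -11 + 643 × 22/1024 = 2.814453125 V.
e = 2.818977 − (2.814453125) = +4.52 mV.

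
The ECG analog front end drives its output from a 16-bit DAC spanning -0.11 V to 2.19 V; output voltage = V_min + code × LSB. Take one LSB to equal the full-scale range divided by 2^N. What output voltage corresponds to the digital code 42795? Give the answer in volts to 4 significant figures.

Full-scale range = 2.19 V − (-0.11 V) = 2.3 V. LSB = 2.3 V / 2^16.
V_out = V_min + code × LSB = -0.11 V + 42795 × 2.3 V / 65536
      = -0.11 V + 1.50190 V = 1.39190 V.

1.392 V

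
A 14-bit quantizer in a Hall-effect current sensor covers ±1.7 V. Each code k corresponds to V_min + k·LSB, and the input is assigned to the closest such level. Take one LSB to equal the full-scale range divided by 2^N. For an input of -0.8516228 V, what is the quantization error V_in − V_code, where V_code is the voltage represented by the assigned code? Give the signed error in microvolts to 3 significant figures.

Full-scale range = 1.7 V − (-1.7 V) = 3.4 V. LSB = 3.4 V / 2^14 ≈ 207.5 µV.
(V_in − V_min)/LSB = (-0.8516228 − (-1.7)) × 16384/3.4 = 4088.1800 → nearest code k = 4088.
V_code = -1.7 + (4088/16384) × 3.4 = -0.85166015625 V.
V_in − V_code = -0.8516228 − (-0.85166015625) = +37.4 µV.

+37.4 µV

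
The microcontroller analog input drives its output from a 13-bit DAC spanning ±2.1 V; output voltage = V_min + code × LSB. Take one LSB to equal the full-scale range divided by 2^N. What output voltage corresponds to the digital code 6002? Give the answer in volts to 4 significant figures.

Range = 2.1 − (-2.1) = 4.2 V. LSB = 4.2 V / 2^13.
V_out = -2.1 + 6002 × (4.2/8192) V
      = -2.1 + 3.07720 = 0.977197 V.

0.9772 V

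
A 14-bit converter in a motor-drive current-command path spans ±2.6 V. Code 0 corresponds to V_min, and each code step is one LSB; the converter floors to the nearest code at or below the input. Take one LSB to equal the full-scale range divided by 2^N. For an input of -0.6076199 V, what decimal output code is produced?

6277

The full-scale span is 2.6 − (-2.6) = 5.2 V. LSB = 5.2 V / 2^14 ≈ 317.4 µV.
V_in − V_min = -0.6076199 − (-2.6) = 1.9923801 V.
Divide by LSB: 1.9923801 × 16384/5.2 = 6277.5299.
Truncating gives code 6277.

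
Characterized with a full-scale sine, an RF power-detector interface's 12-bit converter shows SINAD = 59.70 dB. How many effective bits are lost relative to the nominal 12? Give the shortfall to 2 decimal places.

2.38 bits

Effective bits = (59.70 − 1.76)/6.02 = 9.6246.
Lost resolution: 12 − 9.6246 = 2.3754 bits.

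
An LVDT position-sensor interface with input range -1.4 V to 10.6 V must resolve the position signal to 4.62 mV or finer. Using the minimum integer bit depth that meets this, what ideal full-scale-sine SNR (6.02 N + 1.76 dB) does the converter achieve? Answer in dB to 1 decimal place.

74.0 dB

The full-scale span is 10.6 − (-1.4) = 12 V.
12 V / 4.62 mV = 2597. Since 2^11 = 2048 and 2^12 = 4096, N = 12.
6.02(12) + 1.76 = 74.00 dB.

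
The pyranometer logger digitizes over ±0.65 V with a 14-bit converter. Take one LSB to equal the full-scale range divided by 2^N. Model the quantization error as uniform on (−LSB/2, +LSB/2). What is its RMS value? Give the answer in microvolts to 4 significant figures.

The full-scale span is 0.65 − (-0.65) = 1.3 V.
One LSB is 1.3 V / 16384 = 79.3457 µV.
σ_q = LSB/√12 = 79.3457 µV/3.4641 = 22.91 µV.

22.91 µV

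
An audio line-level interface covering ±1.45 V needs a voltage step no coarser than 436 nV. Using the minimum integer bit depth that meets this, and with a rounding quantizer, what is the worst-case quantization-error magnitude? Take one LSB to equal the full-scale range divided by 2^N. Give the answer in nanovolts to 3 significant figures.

The full-scale span is 1.45 − (-1.45) = 2.9 V.
Levels needed ≥ 2.9/436 nV = 6.651e6. 2^23 = 8388608 suffices, so N_min = 23.
LSB = 2.9 V / 2^23 = 345.71 nV.
Half an LSB is 173 nV.

173 nV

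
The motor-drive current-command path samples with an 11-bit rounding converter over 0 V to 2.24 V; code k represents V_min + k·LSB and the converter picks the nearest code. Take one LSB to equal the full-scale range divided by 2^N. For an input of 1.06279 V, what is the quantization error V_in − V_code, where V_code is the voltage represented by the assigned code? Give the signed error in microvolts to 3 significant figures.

−335 µV

V_FS = 2.24 V. LSB = 2.24 V / 2^11 ≈ 1.094 mV.
(1.06279 − (0)) / LSB = 1.06279 × 2048/2.24 = 971.6937. Nearest integer: k = 972.
Reconstructed level: 0 + 972 × 2.24/2048 V = 1.063125000 V.
Error = V_in − V_code = 1.06279 − (1.063125000) = −335 µV.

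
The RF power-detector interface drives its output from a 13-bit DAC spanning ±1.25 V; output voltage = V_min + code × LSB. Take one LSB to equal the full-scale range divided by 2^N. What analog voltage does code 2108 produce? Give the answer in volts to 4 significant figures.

The full-scale span is 1.25 − (-1.25) = 2.5 V. LSB = 2.5 V / 2^13.
Output = V_min + (2108/8192) × range = -1.25 + 0.257324 × 2.5 V
      = -1.25 V + 0.643311 V = -0.606689 V.

-0.6067 V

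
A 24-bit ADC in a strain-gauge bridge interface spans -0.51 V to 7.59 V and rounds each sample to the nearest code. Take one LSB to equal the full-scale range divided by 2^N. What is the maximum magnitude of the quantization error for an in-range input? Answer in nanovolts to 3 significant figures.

Span: 7.59 V − (-0.51 V) = 8.1 V.
LSB = 8.1 V ÷ 2^24 = 8.1/16777216 V = 482.80 nV.
|e|_max = LSB/2 = 241 nV.

241 nV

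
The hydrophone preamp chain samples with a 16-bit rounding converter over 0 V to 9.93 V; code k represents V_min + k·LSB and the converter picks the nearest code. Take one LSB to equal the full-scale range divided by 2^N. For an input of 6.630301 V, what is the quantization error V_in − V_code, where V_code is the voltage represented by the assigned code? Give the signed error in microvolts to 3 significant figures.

Span = 9.93 V. LSB = 9.93 V / 2^16 ≈ 151.5 µV.
Position in LSBs: (6.630301 − (0)) × 65536/9.93 = 43758.6512; rounding gives k = 43759.
V_code = 0 + (43759/65536) × 9.93 = 6.6303538513 V.
Error = V_in − V_code = 6.630301 − (6.6303538513) = −52.9 µV.

−52.9 µV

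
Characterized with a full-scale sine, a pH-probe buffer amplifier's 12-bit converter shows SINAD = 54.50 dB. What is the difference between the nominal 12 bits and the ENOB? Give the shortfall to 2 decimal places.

ENOB = (SINAD − 1.76)/6.02 = (54.50 − 1.76)/6.02 = 8.7608 bits.
Lost resolution: 12 − 8.7608 = 3.2392 bits.

3.24 bits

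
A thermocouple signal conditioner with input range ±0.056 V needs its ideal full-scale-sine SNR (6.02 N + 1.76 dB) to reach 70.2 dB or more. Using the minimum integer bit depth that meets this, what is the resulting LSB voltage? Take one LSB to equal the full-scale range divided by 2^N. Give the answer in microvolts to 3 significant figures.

27.3 µV

Range = 0.056 − (-0.056) = 0.112 V.
Solving 6.02 N ≥ 70.2 − 1.76: N ≥ 11.369. Round up → N = 12.
LSB = 0.112 V ÷ 2^12 = 0.112/4096 V = 27.3 µV.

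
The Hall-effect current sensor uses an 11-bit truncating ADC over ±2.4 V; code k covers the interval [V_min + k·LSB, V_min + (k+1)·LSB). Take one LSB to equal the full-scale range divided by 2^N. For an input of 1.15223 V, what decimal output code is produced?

Span: 2.4 V − (-2.4 V) = 4.8 V. LSB = 4.8 V / 2^11 ≈ 2.344 mV.
V_in − V_min = 1.15223 − (-2.4) = 3.55223 V.
Divide by LSB: 3.55223 × 2048/4.8 = 1515.6181.
Truncating gives code 1515.

1515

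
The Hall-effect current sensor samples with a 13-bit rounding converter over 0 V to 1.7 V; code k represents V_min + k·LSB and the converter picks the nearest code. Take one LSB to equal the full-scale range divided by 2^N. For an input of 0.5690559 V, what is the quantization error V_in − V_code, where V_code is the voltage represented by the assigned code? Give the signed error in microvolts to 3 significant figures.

+37.3 µV

V_FS = 1.7 V. LSB = 1.7 V / 2^13 ≈ 207.5 µV.
Position in LSBs: (0.5690559 − (0)) × 8192/1.7 = 2742.1800; rounding gives k = 2742.
V_code = 0 + (2742/8192) × 1.7 = 0.5690185547 V.
e = 0.5690559 − (0.5690185547) = +37.3 µV.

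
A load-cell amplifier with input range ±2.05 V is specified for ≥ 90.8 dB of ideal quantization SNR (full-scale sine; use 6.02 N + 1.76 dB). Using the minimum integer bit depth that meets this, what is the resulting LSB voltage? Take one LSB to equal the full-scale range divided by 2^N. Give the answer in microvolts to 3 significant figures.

125 µV

The full-scale span is 2.05 − (-2.05) = 4.1 V.
Solving 6.02 N ≥ 90.8 − 1.76: N ≥ 14.791. Round up → N = 15.
One LSB is 4.1 V / 32768 = 125 µV.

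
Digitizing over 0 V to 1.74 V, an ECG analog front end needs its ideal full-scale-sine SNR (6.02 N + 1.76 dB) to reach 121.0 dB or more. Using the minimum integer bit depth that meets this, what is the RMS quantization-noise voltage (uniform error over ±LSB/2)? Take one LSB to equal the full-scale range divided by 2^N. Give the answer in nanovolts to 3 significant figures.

Full-scale range = 1.74 V.
Solving 6.02 N ≥ 121.0 − 1.76: N ≥ 19.807. Round up → N = 20.
One LSB is 1.74 V / 1048576 = 1.6594 µV.
V_rms = LSB/√12 = 479 nV.

479 nV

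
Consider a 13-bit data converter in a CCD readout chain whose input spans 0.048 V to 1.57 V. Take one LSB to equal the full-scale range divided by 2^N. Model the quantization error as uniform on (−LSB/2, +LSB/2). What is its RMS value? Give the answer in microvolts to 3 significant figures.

53.6 µV

Span: 1.57 V − (0.048 V) = 1.522 V.
Step size = 1.522/8192 V = 185.79 µV.
RMS of a uniform error over width LSB is LSB/√12 = 53.6 µV.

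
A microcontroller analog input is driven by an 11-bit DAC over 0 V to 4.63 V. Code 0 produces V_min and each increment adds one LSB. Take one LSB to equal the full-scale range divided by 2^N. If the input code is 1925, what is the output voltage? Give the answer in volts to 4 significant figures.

4.352 V

Span = 4.63 V. LSB = 4.63 V / 2^11.
Output = V_min + (1925/2048) × range = 0 + 0.939941 × 4.63 V
      = 0 + 4.35193 = 4.35193 V.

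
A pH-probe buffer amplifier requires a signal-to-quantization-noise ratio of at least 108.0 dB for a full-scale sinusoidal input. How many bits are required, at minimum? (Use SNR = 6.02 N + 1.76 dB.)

18 bits

6.02 N + 1.76 ≥ 108.0 gives N ≥ 17.648, so the minimum integer is 18.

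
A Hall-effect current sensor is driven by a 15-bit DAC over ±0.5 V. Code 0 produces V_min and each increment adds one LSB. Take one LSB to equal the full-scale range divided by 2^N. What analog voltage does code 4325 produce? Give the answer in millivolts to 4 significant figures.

Full-scale range = 0.5 V − (-0.5 V) = 1 V. LSB = 1 V / 2^15.
V_out = V_min + code × LSB = -0.5 V + 4325 × 1 V / 32768
      = -0.5 + 0.131989 = -0.368011 V.

-368.0 mV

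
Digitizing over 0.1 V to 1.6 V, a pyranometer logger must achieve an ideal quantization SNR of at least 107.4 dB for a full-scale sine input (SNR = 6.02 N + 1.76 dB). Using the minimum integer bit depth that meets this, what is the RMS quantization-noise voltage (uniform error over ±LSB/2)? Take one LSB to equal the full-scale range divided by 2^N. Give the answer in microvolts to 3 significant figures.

1.65 µV

Full-scale range = 1.6 V − (0.1 V) = 1.5 V.
6.02 N + 1.76 ≥ 107.4 gives N ≥ 17.548, so the minimum integer is 18.
LSB = 1.5 V ÷ 2^18 = 1.5/262144 V = 5.7220 µV.
σ_q = LSB/√12 = 5.7220 µV/3.4641 = 1.65 µV.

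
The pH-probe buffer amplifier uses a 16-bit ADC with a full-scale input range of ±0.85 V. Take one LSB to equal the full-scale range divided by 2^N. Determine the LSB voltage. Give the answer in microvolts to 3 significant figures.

Full-scale range = 0.85 V − (-0.85 V) = 1.7 V.
There are 2^16 = 65536 steps.
Step size = 1.7/65536 V = 25.9 µV.

25.9 µV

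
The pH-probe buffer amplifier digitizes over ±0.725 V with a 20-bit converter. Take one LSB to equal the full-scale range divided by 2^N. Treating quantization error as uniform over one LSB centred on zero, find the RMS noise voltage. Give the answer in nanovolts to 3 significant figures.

399 nV

Full-scale range = 0.725 V − (-0.725 V) = 1.45 V.
Step size = 1.45/1048576 V = 1.3828 µV.
For a uniform distribution on [−LSB/2, +LSB/2], V_rms = LSB/√12 = 1.3828 µV/3.4641 = 399 nV.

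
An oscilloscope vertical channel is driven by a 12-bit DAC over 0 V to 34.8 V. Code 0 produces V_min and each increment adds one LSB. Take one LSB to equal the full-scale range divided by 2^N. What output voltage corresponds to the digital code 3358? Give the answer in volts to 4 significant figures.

Span = 34.8 V. LSB = 34.8 V / 2^12.
Output = V_min + (3358/4096) × range = 0 + 0.819824 × 34.8 V
      = 0 + 28.5299 = 28.5299 V.

28.53 V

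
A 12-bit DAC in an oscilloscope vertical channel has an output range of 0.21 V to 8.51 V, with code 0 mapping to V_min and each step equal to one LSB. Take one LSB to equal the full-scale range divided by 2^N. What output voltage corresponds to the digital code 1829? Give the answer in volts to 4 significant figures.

Span: 8.51 V − (0.21 V) = 8.3 V. LSB = 8.3 V / 2^12.
Output = V_min + (1829/4096) × range = 0.21 + 0.446533 × 8.3 V
      = 0.21 + 3.70623 = 3.91623 V.

3.916 V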